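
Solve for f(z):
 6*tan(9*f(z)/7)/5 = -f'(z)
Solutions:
 f(z) = -7*asin(C1*exp(-54*z/35))/9 + 7*pi/9
 f(z) = 7*asin(C1*exp(-54*z/35))/9


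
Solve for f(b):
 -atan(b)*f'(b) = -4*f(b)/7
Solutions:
 f(b) = C1*exp(4*Integral(1/atan(b), b)/7)


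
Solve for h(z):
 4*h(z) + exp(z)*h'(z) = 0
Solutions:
 h(z) = C1*exp(4*exp(-z))


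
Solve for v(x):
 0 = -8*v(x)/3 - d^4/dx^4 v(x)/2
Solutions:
 v(x) = (C1*sin(sqrt(2)*3^(3/4)*x/3) + C2*cos(sqrt(2)*3^(3/4)*x/3))*exp(-sqrt(2)*3^(3/4)*x/3) + (C3*sin(sqrt(2)*3^(3/4)*x/3) + C4*cos(sqrt(2)*3^(3/4)*x/3))*exp(sqrt(2)*3^(3/4)*x/3)


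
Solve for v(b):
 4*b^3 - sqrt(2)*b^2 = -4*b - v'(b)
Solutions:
 v(b) = C1 - b^4 + sqrt(2)*b^3/3 - 2*b^2


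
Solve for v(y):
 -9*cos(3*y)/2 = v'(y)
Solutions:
 v(y) = C1 - 3*sin(3*y)/2


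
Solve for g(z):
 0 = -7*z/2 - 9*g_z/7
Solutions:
 g(z) = C1 - 49*z^2/36


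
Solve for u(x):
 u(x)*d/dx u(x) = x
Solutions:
 u(x) = -sqrt(C1 + x^2)
 u(x) = sqrt(C1 + x^2)


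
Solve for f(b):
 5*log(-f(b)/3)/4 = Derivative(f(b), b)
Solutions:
 -4*Integral(1/(log(-_y) - log(3)), (_y, f(b)))/5 = C1 - b


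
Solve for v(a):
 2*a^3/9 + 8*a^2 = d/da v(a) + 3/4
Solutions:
 v(a) = C1 + a^4/18 + 8*a^3/3 - 3*a/4


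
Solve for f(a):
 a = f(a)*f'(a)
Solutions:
 f(a) = -sqrt(C1 + a^2)
 f(a) = sqrt(C1 + a^2)


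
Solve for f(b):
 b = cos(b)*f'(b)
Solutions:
 f(b) = C1 + Integral(b/cos(b), b)


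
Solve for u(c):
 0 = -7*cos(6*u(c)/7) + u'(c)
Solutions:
 -7*c - 7*log(sin(6*u(c)/7) - 1)/12 + 7*log(sin(6*u(c)/7) + 1)/12 = C1


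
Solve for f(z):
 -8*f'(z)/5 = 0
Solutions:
 f(z) = C1


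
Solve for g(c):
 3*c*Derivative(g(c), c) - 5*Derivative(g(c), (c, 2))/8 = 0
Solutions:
 g(c) = C1 + C2*erfi(2*sqrt(15)*c/5)


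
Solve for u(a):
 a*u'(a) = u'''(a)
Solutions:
 u(a) = C1 + Integral(C2*airyai(a) + C3*airybi(a), a)


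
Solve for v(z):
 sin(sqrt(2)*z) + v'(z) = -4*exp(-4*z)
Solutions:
 v(z) = C1 + sqrt(2)*cos(sqrt(2)*z)/2 + exp(-4*z)


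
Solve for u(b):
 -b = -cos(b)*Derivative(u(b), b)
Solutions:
 u(b) = C1 + Integral(b/cos(b), b)


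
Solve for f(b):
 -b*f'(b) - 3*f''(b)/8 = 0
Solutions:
 f(b) = C1 + C2*erf(2*sqrt(3)*b/3)


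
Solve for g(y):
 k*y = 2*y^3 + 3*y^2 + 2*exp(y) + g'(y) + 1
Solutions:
 g(y) = C1 + k*y^2/2 - y^4/2 - y^3 - y - 2*exp(y)


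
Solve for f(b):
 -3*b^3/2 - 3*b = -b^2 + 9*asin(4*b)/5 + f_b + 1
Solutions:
 f(b) = C1 - 3*b^4/8 + b^3/3 - 3*b^2/2 - 9*b*asin(4*b)/5 - b - 9*sqrt(1 - 16*b^2)/20


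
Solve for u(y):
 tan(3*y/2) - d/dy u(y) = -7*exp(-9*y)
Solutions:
 u(y) = C1 + log(tan(3*y/2)^2 + 1)/3 - 7*exp(-9*y)/9


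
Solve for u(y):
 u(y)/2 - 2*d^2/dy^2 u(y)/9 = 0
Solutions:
 u(y) = C1*exp(-3*y/2) + C2*exp(3*y/2)


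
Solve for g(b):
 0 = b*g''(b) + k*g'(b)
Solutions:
 g(b) = C1 + b^(1 - re(k))*(C2*sin(log(b)*Abs(im(k))) + C3*cos(log(b)*im(k)))


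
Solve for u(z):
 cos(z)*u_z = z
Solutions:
 u(z) = C1 + Integral(z/cos(z), z)


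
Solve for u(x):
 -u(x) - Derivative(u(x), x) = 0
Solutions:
 u(x) = C1*exp(-x)


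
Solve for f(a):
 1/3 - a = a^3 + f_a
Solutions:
 f(a) = C1 - a^4/4 - a^2/2 + a/3


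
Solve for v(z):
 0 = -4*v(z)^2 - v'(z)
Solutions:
 v(z) = 1/(C1 + 4*z)


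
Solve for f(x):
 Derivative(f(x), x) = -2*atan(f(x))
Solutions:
 Integral(1/atan(_y), (_y, f(x))) = C1 - 2*x


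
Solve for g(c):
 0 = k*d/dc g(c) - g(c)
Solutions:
 g(c) = C1*exp(c/k)


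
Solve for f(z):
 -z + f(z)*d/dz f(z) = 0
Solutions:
 f(z) = -sqrt(C1 + z^2)
 f(z) = sqrt(C1 + z^2)


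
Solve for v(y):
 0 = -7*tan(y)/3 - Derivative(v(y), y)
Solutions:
 v(y) = C1 + 7*log(cos(y))/3


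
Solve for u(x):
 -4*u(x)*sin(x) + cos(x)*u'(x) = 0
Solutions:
 u(x) = C1/cos(x)^4


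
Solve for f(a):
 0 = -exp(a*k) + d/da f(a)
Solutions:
 f(a) = C1 + exp(a*k)/k


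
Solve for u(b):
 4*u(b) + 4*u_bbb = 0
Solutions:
 u(b) = C3*exp(-b) + (C1*sin(sqrt(3)*b/2) + C2*cos(sqrt(3)*b/2))*exp(b/2)


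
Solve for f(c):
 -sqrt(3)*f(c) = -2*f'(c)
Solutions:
 f(c) = C1*exp(sqrt(3)*c/2)


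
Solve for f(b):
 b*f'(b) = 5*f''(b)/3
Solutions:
 f(b) = C1 + C2*erfi(sqrt(30)*b/10)


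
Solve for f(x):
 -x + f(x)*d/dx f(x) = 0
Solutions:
 f(x) = -sqrt(C1 + x^2)
 f(x) = sqrt(C1 + x^2)


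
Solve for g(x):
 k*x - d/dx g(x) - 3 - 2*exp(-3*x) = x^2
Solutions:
 g(x) = C1 + k*x^2/2 - x^3/3 - 3*x + 2*exp(-3*x)/3


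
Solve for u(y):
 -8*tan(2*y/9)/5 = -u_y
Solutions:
 u(y) = C1 - 36*log(cos(2*y/9))/5


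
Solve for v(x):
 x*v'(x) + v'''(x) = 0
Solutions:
 v(x) = C1 + Integral(C2*airyai(-x) + C3*airybi(-x), x)


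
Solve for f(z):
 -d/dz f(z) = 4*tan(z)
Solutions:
 f(z) = C1 + 4*log(cos(z))


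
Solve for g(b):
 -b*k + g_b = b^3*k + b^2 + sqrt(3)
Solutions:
 g(b) = C1 + b^4*k/4 + b^3/3 + b^2*k/2 + sqrt(3)*b


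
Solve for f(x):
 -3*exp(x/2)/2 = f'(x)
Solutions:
 f(x) = C1 - 3*exp(x/2)


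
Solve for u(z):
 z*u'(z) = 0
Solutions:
 u(z) = C1


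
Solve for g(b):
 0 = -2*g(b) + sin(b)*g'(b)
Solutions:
 g(b) = C1*(cos(b) - 1)/(cos(b) + 1)


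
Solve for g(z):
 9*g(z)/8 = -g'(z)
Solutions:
 g(z) = C1*exp(-9*z/8)


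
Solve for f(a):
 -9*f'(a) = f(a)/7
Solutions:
 f(a) = C1*exp(-a/63)


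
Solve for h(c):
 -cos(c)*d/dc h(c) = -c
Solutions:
 h(c) = C1 + Integral(c/cos(c), c)


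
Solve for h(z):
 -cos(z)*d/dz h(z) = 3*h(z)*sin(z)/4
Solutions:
 h(z) = C1*cos(z)^(3/4)


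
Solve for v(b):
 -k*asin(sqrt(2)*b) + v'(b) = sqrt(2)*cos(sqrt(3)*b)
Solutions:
 v(b) = C1 + k*(b*asin(sqrt(2)*b) + sqrt(2)*sqrt(1 - 2*b^2)/2) + sqrt(6)*sin(sqrt(3)*b)/3


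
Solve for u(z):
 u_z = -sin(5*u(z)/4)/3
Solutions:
 z/3 + 2*log(cos(5*u(z)/4) - 1)/5 - 2*log(cos(5*u(z)/4) + 1)/5 = C1


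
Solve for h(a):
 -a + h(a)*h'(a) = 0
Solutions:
 h(a) = -sqrt(C1 + a^2)
 h(a) = sqrt(C1 + a^2)


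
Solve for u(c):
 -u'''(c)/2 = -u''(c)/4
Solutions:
 u(c) = C1 + C2*c + C3*exp(c/2)


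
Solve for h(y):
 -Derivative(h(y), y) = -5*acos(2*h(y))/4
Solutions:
 Integral(1/acos(2*_y), (_y, h(y))) = C1 + 5*y/4


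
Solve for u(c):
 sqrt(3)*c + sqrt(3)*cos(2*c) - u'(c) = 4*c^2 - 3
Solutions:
 u(c) = C1 - 4*c^3/3 + sqrt(3)*c^2/2 + 3*c + sqrt(3)*sin(2*c)/2


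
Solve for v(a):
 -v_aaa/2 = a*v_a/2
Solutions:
 v(a) = C1 + Integral(C2*airyai(-a) + C3*airybi(-a), a)


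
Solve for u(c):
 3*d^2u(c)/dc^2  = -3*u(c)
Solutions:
 u(c) = C1*sin(c) + C2*cos(c)


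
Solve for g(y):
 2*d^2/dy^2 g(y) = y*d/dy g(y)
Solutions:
 g(y) = C1 + C2*erfi(y/2)


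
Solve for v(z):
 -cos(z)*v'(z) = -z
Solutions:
 v(z) = C1 + Integral(z/cos(z), z)


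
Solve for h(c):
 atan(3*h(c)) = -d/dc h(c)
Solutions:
 Integral(1/atan(3*_y), (_y, h(c))) = C1 - c


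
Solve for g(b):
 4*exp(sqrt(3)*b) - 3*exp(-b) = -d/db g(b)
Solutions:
 g(b) = C1 - 4*sqrt(3)*exp(sqrt(3)*b)/3 - 3*exp(-b)


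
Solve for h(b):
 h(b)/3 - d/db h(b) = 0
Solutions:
 h(b) = C1*exp(b/3)


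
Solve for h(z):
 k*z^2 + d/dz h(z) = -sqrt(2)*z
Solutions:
 h(z) = C1 - k*z^3/3 - sqrt(2)*z^2/2


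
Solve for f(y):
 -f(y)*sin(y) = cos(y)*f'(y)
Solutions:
 f(y) = C1*cos(y)


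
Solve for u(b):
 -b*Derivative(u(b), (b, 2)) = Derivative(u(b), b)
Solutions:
 u(b) = C1 + C2*log(b)


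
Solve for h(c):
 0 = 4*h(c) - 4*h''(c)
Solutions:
 h(c) = C1*exp(-c) + C2*exp(c)


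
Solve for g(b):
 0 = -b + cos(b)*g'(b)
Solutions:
 g(b) = C1 + Integral(b/cos(b), b)


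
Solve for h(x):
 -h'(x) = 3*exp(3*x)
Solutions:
 h(x) = C1 - exp(3*x)


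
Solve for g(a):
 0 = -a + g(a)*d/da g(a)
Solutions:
 g(a) = -sqrt(C1 + a^2)
 g(a) = sqrt(C1 + a^2)


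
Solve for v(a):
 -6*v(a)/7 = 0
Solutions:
 v(a) = 0


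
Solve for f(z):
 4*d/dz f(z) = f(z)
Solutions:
 f(z) = C1*exp(z/4)


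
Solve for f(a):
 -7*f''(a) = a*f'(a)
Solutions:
 f(a) = C1 + C2*erf(sqrt(14)*a/14)


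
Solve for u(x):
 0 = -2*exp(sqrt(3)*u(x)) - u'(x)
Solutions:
 u(x) = sqrt(3)*(2*log(1/(C1 + 2*x)) - log(3))/6


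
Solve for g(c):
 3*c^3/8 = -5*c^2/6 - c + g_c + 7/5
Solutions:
 g(c) = C1 + 3*c^4/32 + 5*c^3/18 + c^2/2 - 7*c/5


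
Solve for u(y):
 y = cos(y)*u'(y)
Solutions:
 u(y) = C1 + Integral(y/cos(y), y)


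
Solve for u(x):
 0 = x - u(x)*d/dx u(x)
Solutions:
 u(x) = -sqrt(C1 + x^2)
 u(x) = sqrt(C1 + x^2)


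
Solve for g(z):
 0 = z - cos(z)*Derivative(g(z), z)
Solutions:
 g(z) = C1 + Integral(z/cos(z), z)


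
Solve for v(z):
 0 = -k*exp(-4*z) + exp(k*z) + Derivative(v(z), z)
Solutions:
 v(z) = C1 - k*exp(-4*z)/4 - exp(k*z)/k


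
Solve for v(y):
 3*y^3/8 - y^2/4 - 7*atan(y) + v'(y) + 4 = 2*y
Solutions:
 v(y) = C1 - 3*y^4/32 + y^3/12 + y^2 + 7*y*atan(y) - 4*y - 7*log(y^2 + 1)/2


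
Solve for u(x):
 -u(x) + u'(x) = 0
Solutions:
 u(x) = C1*exp(x)


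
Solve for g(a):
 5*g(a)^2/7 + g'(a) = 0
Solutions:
 g(a) = 7/(C1 + 5*a)


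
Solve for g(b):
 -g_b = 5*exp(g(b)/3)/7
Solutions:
 g(b) = 3*log(1/(C1 + 5*b)) + 3*log(21)


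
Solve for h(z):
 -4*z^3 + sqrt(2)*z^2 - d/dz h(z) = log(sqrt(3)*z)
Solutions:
 h(z) = C1 - z^4 + sqrt(2)*z^3/3 - z*log(z) - z*log(3)/2 + z


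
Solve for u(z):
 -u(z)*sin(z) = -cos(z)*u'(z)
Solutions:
 u(z) = C1/cos(z)


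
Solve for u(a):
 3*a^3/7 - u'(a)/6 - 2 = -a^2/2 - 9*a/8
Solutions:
 u(a) = C1 + 9*a^4/14 + a^3 + 27*a^2/8 - 12*a


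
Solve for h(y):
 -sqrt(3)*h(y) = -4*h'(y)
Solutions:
 h(y) = C1*exp(sqrt(3)*y/4)


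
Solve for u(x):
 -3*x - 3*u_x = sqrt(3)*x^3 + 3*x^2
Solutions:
 u(x) = C1 - sqrt(3)*x^4/12 - x^3/3 - x^2/2


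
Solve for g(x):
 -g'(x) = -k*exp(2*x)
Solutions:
 g(x) = C1 + k*exp(2*x)/2


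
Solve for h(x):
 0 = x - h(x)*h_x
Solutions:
 h(x) = -sqrt(C1 + x^2)
 h(x) = sqrt(C1 + x^2)


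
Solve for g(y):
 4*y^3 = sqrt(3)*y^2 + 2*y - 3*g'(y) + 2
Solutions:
 g(y) = C1 - y^4/3 + sqrt(3)*y^3/9 + y^2/3 + 2*y/3


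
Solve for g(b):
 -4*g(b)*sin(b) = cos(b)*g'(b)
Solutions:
 g(b) = C1*cos(b)^4


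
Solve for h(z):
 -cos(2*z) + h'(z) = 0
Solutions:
 h(z) = C1 + sin(2*z)/2


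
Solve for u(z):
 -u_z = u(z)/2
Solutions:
 u(z) = C1*exp(-z/2)


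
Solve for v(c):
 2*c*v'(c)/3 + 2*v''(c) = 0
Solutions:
 v(c) = C1 + C2*erf(sqrt(6)*c/6)


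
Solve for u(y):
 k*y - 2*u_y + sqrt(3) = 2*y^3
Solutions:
 u(y) = C1 + k*y^2/4 - y^4/4 + sqrt(3)*y/2


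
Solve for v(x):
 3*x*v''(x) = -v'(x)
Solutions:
 v(x) = C1 + C2*x^(2/3)


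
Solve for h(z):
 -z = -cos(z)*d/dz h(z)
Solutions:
 h(z) = C1 + Integral(z/cos(z), z)


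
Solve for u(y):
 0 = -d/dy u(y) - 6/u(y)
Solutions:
 u(y) = -sqrt(C1 - 12*y)
 u(y) = sqrt(C1 - 12*y)


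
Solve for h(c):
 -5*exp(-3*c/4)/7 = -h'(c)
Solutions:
 h(c) = C1 - 20*exp(-3*c/4)/21


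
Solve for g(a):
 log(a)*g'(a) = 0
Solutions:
 g(a) = C1


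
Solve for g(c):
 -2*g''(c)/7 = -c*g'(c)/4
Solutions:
 g(c) = C1 + C2*erfi(sqrt(7)*c/4)


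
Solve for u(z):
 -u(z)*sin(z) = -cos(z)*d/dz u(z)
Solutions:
 u(z) = C1/cos(z)


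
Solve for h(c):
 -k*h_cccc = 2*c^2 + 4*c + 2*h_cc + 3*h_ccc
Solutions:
 h(c) = C1 + C2*c + C3*exp(c*(sqrt(9 - 8*k) - 3)/(2*k)) + C4*exp(-c*(sqrt(9 - 8*k) + 3)/(2*k)) - c^4/12 + c^3/6 + c^2*(2*k - 3)/4


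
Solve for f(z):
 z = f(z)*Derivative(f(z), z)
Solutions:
 f(z) = -sqrt(C1 + z^2)
 f(z) = sqrt(C1 + z^2)


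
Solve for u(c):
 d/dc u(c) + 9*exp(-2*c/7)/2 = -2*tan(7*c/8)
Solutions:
 u(c) = C1 - 8*log(tan(7*c/8)^2 + 1)/7 + 63*exp(-2*c/7)/4


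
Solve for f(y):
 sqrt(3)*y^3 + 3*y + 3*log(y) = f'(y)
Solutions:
 f(y) = C1 + sqrt(3)*y^4/4 + 3*y^2/2 + 3*y*log(y) - 3*y


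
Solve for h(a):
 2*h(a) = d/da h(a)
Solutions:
 h(a) = C1*exp(2*a)


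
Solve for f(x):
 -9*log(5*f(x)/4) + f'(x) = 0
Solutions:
 Integral(1/(-log(_y) - log(5) + 2*log(2)), (_y, f(x)))/9 = C1 - x


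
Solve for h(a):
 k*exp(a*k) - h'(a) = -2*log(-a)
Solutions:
 h(a) = C1 + 2*a*log(-a) - 2*a + exp(a*k)


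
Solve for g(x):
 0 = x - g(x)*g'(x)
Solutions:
 g(x) = -sqrt(C1 + x^2)
 g(x) = sqrt(C1 + x^2)


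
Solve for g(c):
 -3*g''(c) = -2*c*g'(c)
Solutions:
 g(c) = C1 + C2*erfi(sqrt(3)*c/3)


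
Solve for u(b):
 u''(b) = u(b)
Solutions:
 u(b) = C1*exp(-b) + C2*exp(b)


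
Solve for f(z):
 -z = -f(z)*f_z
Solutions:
 f(z) = -sqrt(C1 + z^2)
 f(z) = sqrt(C1 + z^2)


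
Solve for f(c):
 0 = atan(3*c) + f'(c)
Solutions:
 f(c) = C1 - c*atan(3*c) + log(9*c^2 + 1)/6


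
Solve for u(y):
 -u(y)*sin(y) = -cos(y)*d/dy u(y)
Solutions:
 u(y) = C1/cos(y)


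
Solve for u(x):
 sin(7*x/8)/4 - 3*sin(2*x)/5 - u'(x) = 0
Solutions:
 u(x) = C1 - 2*cos(7*x/8)/7 + 3*cos(2*x)/10


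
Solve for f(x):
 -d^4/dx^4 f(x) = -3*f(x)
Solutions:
 f(x) = C1*exp(-3^(1/4)*x) + C2*exp(3^(1/4)*x) + C3*sin(3^(1/4)*x) + C4*cos(3^(1/4)*x)


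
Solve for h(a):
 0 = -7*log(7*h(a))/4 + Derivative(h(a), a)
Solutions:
 -4*Integral(1/(log(_y) + log(7)), (_y, h(a)))/7 = C1 - a


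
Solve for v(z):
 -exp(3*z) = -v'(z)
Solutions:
 v(z) = C1 + exp(3*z)/3


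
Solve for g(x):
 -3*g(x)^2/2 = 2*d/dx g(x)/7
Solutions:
 g(x) = 4/(C1 + 21*x)


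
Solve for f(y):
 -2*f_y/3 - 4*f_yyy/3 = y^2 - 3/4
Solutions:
 f(y) = C1 + C2*sin(sqrt(2)*y/2) + C3*cos(sqrt(2)*y/2) - y^3/2 + 57*y/8


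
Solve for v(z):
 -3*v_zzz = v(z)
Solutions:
 v(z) = C3*exp(-3^(2/3)*z/3) + (C1*sin(3^(1/6)*z/2) + C2*cos(3^(1/6)*z/2))*exp(3^(2/3)*z/6)


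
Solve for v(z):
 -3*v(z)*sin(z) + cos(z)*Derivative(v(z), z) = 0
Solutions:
 v(z) = C1/cos(z)^3


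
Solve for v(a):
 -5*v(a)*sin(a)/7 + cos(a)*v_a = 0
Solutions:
 v(a) = C1/cos(a)^(5/7)


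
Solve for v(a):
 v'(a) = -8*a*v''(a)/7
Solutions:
 v(a) = C1 + C2*a^(1/8)


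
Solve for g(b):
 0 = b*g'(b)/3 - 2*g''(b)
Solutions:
 g(b) = C1 + C2*erfi(sqrt(3)*b/6)


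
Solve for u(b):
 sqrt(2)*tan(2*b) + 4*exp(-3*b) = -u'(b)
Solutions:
 u(b) = C1 - sqrt(2)*log(tan(2*b)^2 + 1)/4 + 4*exp(-3*b)/3


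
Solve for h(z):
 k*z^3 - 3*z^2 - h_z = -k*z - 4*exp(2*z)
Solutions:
 h(z) = C1 + k*z^4/4 + k*z^2/2 - z^3 + 2*exp(2*z)


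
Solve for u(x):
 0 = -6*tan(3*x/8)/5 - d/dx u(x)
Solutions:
 u(x) = C1 + 16*log(cos(3*x/8))/5


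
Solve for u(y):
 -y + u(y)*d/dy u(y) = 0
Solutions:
 u(y) = -sqrt(C1 + y^2)
 u(y) = sqrt(C1 + y^2)


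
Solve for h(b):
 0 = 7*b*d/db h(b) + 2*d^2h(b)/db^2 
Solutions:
 h(b) = C1 + C2*erf(sqrt(7)*b/2)


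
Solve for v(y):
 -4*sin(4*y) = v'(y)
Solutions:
 v(y) = C1 + cos(4*y)


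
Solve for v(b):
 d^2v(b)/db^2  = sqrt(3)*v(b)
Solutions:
 v(b) = C1*exp(-3^(1/4)*b) + C2*exp(3^(1/4)*b)


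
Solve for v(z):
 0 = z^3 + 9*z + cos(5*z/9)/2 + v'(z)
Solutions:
 v(z) = C1 - z^4/4 - 9*z^2/2 - 9*sin(5*z/9)/10


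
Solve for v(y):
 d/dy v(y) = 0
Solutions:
 v(y) = C1


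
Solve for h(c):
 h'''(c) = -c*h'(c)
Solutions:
 h(c) = C1 + Integral(C2*airyai(-c) + C3*airybi(-c), c)


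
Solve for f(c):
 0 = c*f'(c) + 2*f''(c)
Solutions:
 f(c) = C1 + C2*erf(c/2)


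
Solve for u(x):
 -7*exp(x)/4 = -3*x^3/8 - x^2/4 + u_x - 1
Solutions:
 u(x) = C1 + 3*x^4/32 + x^3/12 + x - 7*exp(x)/4


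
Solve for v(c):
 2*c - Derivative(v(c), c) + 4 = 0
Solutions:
 v(c) = C1 + c^2 + 4*c


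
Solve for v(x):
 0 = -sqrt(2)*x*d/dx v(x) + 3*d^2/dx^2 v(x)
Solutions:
 v(x) = C1 + C2*erfi(2^(3/4)*sqrt(3)*x/6)


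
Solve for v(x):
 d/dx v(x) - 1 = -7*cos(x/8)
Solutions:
 v(x) = C1 + x - 56*sin(x/8)


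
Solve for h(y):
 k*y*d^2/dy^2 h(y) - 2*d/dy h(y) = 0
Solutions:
 h(y) = C1 + y^(((re(k) + 2)*re(k) + im(k)^2)/(re(k)^2 + im(k)^2))*(C2*sin(2*log(y)*Abs(im(k))/(re(k)^2 + im(k)^2)) + C3*cos(2*log(y)*im(k)/(re(k)^2 + im(k)^2)))


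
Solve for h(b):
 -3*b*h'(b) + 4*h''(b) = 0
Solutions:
 h(b) = C1 + C2*erfi(sqrt(6)*b/4)


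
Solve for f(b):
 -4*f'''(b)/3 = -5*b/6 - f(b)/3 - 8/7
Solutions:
 f(b) = C3*exp(2^(1/3)*b/2) - 5*b/2 + (C1*sin(2^(1/3)*sqrt(3)*b/4) + C2*cos(2^(1/3)*sqrt(3)*b/4))*exp(-2^(1/3)*b/4) - 24/7


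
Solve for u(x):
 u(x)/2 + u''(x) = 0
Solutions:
 u(x) = C1*sin(sqrt(2)*x/2) + C2*cos(sqrt(2)*x/2)


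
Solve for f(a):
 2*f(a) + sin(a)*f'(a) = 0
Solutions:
 f(a) = C1*(cos(a) + 1)/(cos(a) - 1)


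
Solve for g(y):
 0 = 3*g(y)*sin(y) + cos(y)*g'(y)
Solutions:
 g(y) = C1*cos(y)^3


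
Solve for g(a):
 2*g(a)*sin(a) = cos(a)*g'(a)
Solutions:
 g(a) = C1/cos(a)^2


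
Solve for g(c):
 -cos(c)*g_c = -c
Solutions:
 g(c) = C1 + Integral(c/cos(c), c)


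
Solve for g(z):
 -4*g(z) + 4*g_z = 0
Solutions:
 g(z) = C1*exp(z)


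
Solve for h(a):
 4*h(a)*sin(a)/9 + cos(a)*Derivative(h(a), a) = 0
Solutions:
 h(a) = C1*cos(a)^(4/9)


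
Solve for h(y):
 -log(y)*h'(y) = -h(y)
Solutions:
 h(y) = C1*exp(li(y))


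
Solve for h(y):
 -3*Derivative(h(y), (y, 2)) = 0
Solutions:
 h(y) = C1 + C2*y


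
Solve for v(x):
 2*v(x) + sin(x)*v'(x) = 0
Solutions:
 v(x) = C1*(cos(x) + 1)/(cos(x) - 1)


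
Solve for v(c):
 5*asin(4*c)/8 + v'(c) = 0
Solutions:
 v(c) = C1 - 5*c*asin(4*c)/8 - 5*sqrt(1 - 16*c^2)/32


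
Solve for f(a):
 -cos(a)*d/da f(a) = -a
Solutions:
 f(a) = C1 + Integral(a/cos(a), a)


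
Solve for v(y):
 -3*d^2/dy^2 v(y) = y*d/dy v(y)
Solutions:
 v(y) = C1 + C2*erf(sqrt(6)*y/6)


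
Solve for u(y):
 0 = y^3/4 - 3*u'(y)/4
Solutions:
 u(y) = C1 + y^4/12


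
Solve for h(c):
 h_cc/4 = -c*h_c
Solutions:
 h(c) = C1 + C2*erf(sqrt(2)*c)


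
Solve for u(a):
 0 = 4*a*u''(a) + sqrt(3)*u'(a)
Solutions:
 u(a) = C1 + C2*a^(1 - sqrt(3)/4)


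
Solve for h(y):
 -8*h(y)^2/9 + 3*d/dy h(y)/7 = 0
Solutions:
 h(y) = -27/(C1 + 56*y)


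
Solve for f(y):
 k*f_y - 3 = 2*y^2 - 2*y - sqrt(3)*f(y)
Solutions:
 f(y) = C1*exp(-sqrt(3)*y/k) + 4*sqrt(3)*k^2/9 - 4*k*y/3 + 2*k/3 + 2*sqrt(3)*y^2/3 - 2*sqrt(3)*y/3 + sqrt(3)


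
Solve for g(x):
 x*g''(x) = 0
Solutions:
 g(x) = C1 + C2*x


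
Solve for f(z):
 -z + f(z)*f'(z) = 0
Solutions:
 f(z) = -sqrt(C1 + z^2)
 f(z) = sqrt(C1 + z^2)


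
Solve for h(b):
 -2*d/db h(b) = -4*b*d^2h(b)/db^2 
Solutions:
 h(b) = C1 + C2*b^(3/2)


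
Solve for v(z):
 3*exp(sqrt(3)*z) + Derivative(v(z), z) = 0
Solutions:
 v(z) = C1 - sqrt(3)*exp(sqrt(3)*z)


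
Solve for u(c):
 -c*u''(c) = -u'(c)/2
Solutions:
 u(c) = C1 + C2*c^(3/2)


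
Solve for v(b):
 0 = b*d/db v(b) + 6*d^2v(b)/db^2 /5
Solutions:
 v(b) = C1 + C2*erf(sqrt(15)*b/6)


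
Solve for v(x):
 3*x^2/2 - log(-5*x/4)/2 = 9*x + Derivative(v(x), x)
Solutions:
 v(x) = C1 + x^3/2 - 9*x^2/2 - x*log(-x)/2 + x*(-log(5)/2 + 1/2 + log(2))


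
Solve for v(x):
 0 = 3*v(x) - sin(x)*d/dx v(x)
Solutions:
 v(x) = C1*(cos(x) - 1)^(3/2)/(cos(x) + 1)^(3/2)


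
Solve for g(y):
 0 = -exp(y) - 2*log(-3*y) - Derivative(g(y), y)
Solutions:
 g(y) = C1 - 2*y*log(-y) + 2*y*(1 - log(3)) - exp(y)


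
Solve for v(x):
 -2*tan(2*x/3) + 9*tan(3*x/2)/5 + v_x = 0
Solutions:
 v(x) = C1 - 3*log(cos(2*x/3)) + 6*log(cos(3*x/2))/5


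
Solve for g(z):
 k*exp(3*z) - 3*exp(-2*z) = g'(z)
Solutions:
 g(z) = C1 + k*exp(3*z)/3 + 3*exp(-2*z)/2


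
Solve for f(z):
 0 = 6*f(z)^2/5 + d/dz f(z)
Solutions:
 f(z) = 5/(C1 + 6*z)


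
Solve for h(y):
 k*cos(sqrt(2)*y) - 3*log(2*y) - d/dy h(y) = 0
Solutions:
 h(y) = C1 + sqrt(2)*k*sin(sqrt(2)*y)/2 - 3*y*log(y) - 3*y*log(2) + 3*y


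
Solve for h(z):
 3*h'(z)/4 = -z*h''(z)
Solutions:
 h(z) = C1 + C2*z^(1/4)


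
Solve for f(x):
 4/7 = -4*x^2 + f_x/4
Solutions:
 f(x) = C1 + 16*x^3/3 + 16*x/7


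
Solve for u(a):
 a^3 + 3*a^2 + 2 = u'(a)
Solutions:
 u(a) = C1 + a^4/4 + a^3 + 2*a


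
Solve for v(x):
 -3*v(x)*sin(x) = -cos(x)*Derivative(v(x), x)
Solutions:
 v(x) = C1/cos(x)^3


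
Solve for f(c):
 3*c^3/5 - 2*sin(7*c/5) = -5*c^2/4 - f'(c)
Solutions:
 f(c) = C1 - 3*c^4/20 - 5*c^3/12 - 10*cos(7*c/5)/7


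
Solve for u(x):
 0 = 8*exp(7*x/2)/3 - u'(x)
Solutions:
 u(x) = C1 + 16*exp(7*x/2)/21


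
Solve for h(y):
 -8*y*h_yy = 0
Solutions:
 h(y) = C1 + C2*y


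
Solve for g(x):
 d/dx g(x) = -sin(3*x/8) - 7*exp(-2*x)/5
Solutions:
 g(x) = C1 + 8*cos(3*x/8)/3 + 7*exp(-2*x)/10


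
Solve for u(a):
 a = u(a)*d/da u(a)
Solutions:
 u(a) = -sqrt(C1 + a^2)
 u(a) = sqrt(C1 + a^2)


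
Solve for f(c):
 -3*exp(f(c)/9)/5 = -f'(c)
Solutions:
 f(c) = 9*log(-1/(C1 + 3*c)) + 9*log(45)


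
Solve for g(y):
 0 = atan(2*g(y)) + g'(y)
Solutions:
 Integral(1/atan(2*_y), (_y, g(y))) = C1 - y


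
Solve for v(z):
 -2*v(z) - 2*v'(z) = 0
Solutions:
 v(z) = C1*exp(-z)


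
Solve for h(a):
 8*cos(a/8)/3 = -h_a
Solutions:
 h(a) = C1 - 64*sin(a/8)/3


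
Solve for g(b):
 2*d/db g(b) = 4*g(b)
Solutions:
 g(b) = C1*exp(2*b)


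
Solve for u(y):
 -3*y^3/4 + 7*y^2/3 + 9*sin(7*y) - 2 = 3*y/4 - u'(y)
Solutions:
 u(y) = C1 + 3*y^4/16 - 7*y^3/9 + 3*y^2/8 + 2*y + 9*cos(7*y)/7


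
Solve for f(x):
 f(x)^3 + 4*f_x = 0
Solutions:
 f(x) = -sqrt(2)*sqrt(-1/(C1 - x))
 f(x) = sqrt(2)*sqrt(-1/(C1 - x))


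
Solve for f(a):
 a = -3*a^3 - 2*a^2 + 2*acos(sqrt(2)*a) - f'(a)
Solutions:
 f(a) = C1 - 3*a^4/4 - 2*a^3/3 - a^2/2 + 2*a*acos(sqrt(2)*a) - sqrt(2)*sqrt(1 - 2*a^2)


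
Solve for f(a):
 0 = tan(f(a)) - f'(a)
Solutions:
 f(a) = pi - asin(C1*exp(a))
 f(a) = asin(C1*exp(a))


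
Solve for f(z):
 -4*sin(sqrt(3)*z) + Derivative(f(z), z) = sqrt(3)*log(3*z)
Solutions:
 f(z) = C1 + sqrt(3)*z*(log(z) - 1) + sqrt(3)*z*log(3) - 4*sqrt(3)*cos(sqrt(3)*z)/3


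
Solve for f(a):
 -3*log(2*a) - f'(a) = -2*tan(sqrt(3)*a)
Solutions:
 f(a) = C1 - 3*a*log(a) - 3*a*log(2) + 3*a - 2*sqrt(3)*log(cos(sqrt(3)*a))/3


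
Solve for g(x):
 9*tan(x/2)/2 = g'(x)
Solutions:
 g(x) = C1 - 9*log(cos(x/2))


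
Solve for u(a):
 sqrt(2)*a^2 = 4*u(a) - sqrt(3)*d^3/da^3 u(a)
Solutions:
 u(a) = C3*exp(2^(2/3)*3^(5/6)*a/3) + sqrt(2)*a^2/4 + (C1*sin(2^(2/3)*3^(1/3)*a/2) + C2*cos(2^(2/3)*3^(1/3)*a/2))*exp(-2^(2/3)*3^(5/6)*a/6)


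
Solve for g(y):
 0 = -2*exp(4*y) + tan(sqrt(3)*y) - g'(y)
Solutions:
 g(y) = C1 - exp(4*y)/2 - sqrt(3)*log(cos(sqrt(3)*y))/3


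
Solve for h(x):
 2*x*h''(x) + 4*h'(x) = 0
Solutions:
 h(x) = C1 + C2/x


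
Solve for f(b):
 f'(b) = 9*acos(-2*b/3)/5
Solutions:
 f(b) = C1 + 9*b*acos(-2*b/3)/5 + 9*sqrt(9 - 4*b^2)/10


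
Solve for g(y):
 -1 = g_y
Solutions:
 g(y) = C1 - y


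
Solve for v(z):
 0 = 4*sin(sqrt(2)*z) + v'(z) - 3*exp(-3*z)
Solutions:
 v(z) = C1 + 2*sqrt(2)*cos(sqrt(2)*z) - exp(-3*z)


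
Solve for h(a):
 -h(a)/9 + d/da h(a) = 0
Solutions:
 h(a) = C1*exp(a/9)


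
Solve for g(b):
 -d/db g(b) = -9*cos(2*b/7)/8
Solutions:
 g(b) = C1 + 63*sin(2*b/7)/16


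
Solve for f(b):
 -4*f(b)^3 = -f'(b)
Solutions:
 f(b) = -sqrt(2)*sqrt(-1/(C1 + 4*b))/2
 f(b) = sqrt(2)*sqrt(-1/(C1 + 4*b))/2


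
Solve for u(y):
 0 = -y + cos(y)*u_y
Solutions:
 u(y) = C1 + Integral(y/cos(y), y)


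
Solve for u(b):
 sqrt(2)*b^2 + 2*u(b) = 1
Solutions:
 u(b) = -sqrt(2)*b^2/2 + 1/2


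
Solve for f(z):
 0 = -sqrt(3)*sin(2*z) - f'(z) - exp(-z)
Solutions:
 f(z) = C1 + sqrt(3)*cos(2*z)/2 + exp(-z)


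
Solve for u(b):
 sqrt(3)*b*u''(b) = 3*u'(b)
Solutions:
 u(b) = C1 + C2*b^(1 + sqrt(3))


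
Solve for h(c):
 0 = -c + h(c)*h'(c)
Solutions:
 h(c) = -sqrt(C1 + c^2)
 h(c) = sqrt(C1 + c^2)


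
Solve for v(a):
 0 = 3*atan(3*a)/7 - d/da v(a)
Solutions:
 v(a) = C1 + 3*a*atan(3*a)/7 - log(9*a^2 + 1)/14


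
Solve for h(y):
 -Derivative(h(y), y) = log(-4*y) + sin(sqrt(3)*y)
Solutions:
 h(y) = C1 - y*log(-y) - 2*y*log(2) + y + sqrt(3)*cos(sqrt(3)*y)/3


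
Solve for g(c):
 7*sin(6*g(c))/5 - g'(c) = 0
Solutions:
 -7*c/5 + log(cos(6*g(c)) - 1)/12 - log(cos(6*g(c)) + 1)/12 = C1


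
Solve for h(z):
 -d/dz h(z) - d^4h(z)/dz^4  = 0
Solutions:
 h(z) = C1 + C4*exp(-z) + (C2*sin(sqrt(3)*z/2) + C3*cos(sqrt(3)*z/2))*exp(z/2)


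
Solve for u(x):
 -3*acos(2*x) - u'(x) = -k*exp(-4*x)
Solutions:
 u(x) = C1 - k*exp(-4*x)/4 - 3*x*acos(2*x) + 3*sqrt(1 - 4*x^2)/2


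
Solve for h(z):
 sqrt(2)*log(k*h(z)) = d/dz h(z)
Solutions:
 li(k*h(z))/k = C1 + sqrt(2)*z


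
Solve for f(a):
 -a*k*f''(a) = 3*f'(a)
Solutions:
 f(a) = C1 + a^(((re(k) - 3)*re(k) + im(k)^2)/(re(k)^2 + im(k)^2))*(C2*sin(3*log(a)*Abs(im(k))/(re(k)^2 + im(k)^2)) + C3*cos(3*log(a)*im(k)/(re(k)^2 + im(k)^2)))


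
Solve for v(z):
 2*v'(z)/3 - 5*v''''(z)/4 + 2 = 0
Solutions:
 v(z) = C1 + C4*exp(2*15^(2/3)*z/15) - 3*z + (C2*sin(3^(1/6)*5^(2/3)*z/5) + C3*cos(3^(1/6)*5^(2/3)*z/5))*exp(-15^(2/3)*z/15)


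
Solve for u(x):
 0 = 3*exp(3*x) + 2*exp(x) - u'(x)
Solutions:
 u(x) = C1 + exp(3*x) + 2*exp(x)


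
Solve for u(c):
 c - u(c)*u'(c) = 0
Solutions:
 u(c) = -sqrt(C1 + c^2)
 u(c) = sqrt(C1 + c^2)


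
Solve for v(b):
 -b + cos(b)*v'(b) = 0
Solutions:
 v(b) = C1 + Integral(b/cos(b), b)


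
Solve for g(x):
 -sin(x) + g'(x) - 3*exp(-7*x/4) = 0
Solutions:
 g(x) = C1 - cos(x) - 12*exp(-7*x/4)/7


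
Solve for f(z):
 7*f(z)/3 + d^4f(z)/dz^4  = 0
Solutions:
 f(z) = (C1*sin(sqrt(2)*3^(3/4)*7^(1/4)*z/6) + C2*cos(sqrt(2)*3^(3/4)*7^(1/4)*z/6))*exp(-sqrt(2)*3^(3/4)*7^(1/4)*z/6) + (C3*sin(sqrt(2)*3^(3/4)*7^(1/4)*z/6) + C4*cos(sqrt(2)*3^(3/4)*7^(1/4)*z/6))*exp(sqrt(2)*3^(3/4)*7^(1/4)*z/6)


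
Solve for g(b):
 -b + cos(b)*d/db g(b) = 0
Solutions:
 g(b) = C1 + Integral(b/cos(b), b)


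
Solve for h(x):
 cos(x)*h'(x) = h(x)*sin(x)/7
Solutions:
 h(x) = C1/cos(x)^(1/7)


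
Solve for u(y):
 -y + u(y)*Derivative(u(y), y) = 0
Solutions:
 u(y) = -sqrt(C1 + y^2)
 u(y) = sqrt(C1 + y^2)


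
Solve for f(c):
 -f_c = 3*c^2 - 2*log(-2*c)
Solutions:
 f(c) = C1 - c^3 + 2*c*log(-c) + 2*c*(-1 + log(2))


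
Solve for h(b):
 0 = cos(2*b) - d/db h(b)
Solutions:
 h(b) = C1 + sin(2*b)/2


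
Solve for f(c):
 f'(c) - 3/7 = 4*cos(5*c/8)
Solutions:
 f(c) = C1 + 3*c/7 + 32*sin(5*c/8)/5


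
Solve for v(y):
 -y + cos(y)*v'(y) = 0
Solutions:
 v(y) = C1 + Integral(y/cos(y), y)


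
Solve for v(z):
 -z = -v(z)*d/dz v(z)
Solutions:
 v(z) = -sqrt(C1 + z^2)
 v(z) = sqrt(C1 + z^2)


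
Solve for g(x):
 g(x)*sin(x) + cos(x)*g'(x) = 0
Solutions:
 g(x) = C1*cos(x)


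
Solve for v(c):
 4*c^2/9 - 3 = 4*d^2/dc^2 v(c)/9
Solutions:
 v(c) = C1 + C2*c + c^4/12 - 27*c^2/8


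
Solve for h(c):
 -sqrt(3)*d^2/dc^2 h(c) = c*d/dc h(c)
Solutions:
 h(c) = C1 + C2*erf(sqrt(2)*3^(3/4)*c/6)


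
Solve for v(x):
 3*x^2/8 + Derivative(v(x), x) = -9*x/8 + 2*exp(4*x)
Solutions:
 v(x) = C1 - x^3/8 - 9*x^2/16 + exp(4*x)/2


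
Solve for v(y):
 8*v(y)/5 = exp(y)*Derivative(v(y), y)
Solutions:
 v(y) = C1*exp(-8*exp(-y)/5)


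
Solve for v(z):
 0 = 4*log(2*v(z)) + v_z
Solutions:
 Integral(1/(log(_y) + log(2)), (_y, v(z)))/4 = C1 - z


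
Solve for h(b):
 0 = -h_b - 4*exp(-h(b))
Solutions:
 h(b) = log(C1 - 4*b)


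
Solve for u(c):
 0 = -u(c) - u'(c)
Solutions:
 u(c) = C1*exp(-c)


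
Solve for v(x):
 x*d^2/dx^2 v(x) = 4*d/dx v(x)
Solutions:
 v(x) = C1 + C2*x^5


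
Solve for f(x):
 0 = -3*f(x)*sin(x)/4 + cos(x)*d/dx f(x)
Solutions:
 f(x) = C1/cos(x)^(3/4)


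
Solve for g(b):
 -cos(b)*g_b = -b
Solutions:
 g(b) = C1 + Integral(b/cos(b), b)


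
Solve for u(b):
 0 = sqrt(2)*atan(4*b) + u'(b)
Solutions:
 u(b) = C1 - sqrt(2)*(b*atan(4*b) - log(16*b^2 + 1)/8)


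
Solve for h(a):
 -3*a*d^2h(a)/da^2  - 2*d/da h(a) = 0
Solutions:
 h(a) = C1 + C2*a^(1/3)


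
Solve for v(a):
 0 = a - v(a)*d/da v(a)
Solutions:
 v(a) = -sqrt(C1 + a^2)
 v(a) = sqrt(C1 + a^2)


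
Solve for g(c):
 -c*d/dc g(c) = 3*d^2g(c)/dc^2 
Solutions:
 g(c) = C1 + C2*erf(sqrt(6)*c/6)


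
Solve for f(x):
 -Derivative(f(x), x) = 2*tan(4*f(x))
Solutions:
 f(x) = -asin(C1*exp(-8*x))/4 + pi/4
 f(x) = asin(C1*exp(-8*x))/4


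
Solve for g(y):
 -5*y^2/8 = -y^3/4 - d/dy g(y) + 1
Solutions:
 g(y) = C1 - y^4/16 + 5*y^3/24 + y


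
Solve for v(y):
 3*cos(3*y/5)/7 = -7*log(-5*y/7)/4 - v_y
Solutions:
 v(y) = C1 - 7*y*log(-y)/4 - 7*y*log(5)/4 + 7*y/4 + 7*y*log(7)/4 - 5*sin(3*y/5)/7


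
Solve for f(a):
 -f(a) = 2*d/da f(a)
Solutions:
 f(a) = C1*exp(-a/2)


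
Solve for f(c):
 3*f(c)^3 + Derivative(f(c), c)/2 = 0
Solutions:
 f(c) = -sqrt(2)*sqrt(-1/(C1 - 6*c))/2
 f(c) = sqrt(2)*sqrt(-1/(C1 - 6*c))/2


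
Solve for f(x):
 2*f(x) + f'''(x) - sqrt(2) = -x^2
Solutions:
 f(x) = C3*exp(-2^(1/3)*x) - x^2/2 + (C1*sin(2^(1/3)*sqrt(3)*x/2) + C2*cos(2^(1/3)*sqrt(3)*x/2))*exp(2^(1/3)*x/2) + sqrt(2)/2


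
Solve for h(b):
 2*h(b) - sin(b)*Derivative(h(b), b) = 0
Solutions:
 h(b) = C1*(cos(b) - 1)/(cos(b) + 1)


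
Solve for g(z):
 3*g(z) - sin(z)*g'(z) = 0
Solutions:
 g(z) = C1*(cos(z) - 1)^(3/2)/(cos(z) + 1)^(3/2)


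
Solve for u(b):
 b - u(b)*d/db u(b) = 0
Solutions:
 u(b) = -sqrt(C1 + b^2)
 u(b) = sqrt(C1 + b^2)


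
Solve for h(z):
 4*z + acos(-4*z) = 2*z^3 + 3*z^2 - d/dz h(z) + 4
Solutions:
 h(z) = C1 + z^4/2 + z^3 - 2*z^2 - z*acos(-4*z) + 4*z - sqrt(1 - 16*z^2)/4


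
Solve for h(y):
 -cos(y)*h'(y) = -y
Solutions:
 h(y) = C1 + Integral(y/cos(y), y)


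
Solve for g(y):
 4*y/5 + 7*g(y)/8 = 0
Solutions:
 g(y) = -32*y/35


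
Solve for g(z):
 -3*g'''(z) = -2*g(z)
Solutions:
 g(z) = C3*exp(2^(1/3)*3^(2/3)*z/3) + (C1*sin(2^(1/3)*3^(1/6)*z/2) + C2*cos(2^(1/3)*3^(1/6)*z/2))*exp(-2^(1/3)*3^(2/3)*z/6)


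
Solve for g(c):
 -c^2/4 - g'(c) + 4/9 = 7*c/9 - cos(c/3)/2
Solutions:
 g(c) = C1 - c^3/12 - 7*c^2/18 + 4*c/9 + 3*sin(c/3)/2


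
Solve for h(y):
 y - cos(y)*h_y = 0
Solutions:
 h(y) = C1 + Integral(y/cos(y), y)


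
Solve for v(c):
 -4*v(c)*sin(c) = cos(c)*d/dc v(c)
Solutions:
 v(c) = C1*cos(c)^4


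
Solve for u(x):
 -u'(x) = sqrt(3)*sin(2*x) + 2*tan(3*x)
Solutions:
 u(x) = C1 + 2*log(cos(3*x))/3 + sqrt(3)*cos(2*x)/2


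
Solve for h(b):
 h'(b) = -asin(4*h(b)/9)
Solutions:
 Integral(1/asin(4*_y/9), (_y, h(b))) = C1 - b


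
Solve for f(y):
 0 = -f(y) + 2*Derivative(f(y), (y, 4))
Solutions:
 f(y) = C1*exp(-2^(3/4)*y/2) + C2*exp(2^(3/4)*y/2) + C3*sin(2^(3/4)*y/2) + C4*cos(2^(3/4)*y/2)


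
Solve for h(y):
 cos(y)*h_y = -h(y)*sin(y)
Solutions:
 h(y) = C1*cos(y)


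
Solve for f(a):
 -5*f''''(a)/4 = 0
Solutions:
 f(a) = C1 + C2*a + C3*a^2 + C4*a^3


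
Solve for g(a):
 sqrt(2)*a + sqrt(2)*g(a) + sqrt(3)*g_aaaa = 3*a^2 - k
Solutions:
 g(a) = 3*sqrt(2)*a^2/2 - a - sqrt(2)*k/2 + (C1*sin(2^(5/8)*3^(7/8)*a/6) + C2*cos(2^(5/8)*3^(7/8)*a/6))*exp(-2^(5/8)*3^(7/8)*a/6) + (C3*sin(2^(5/8)*3^(7/8)*a/6) + C4*cos(2^(5/8)*3^(7/8)*a/6))*exp(2^(5/8)*3^(7/8)*a/6)


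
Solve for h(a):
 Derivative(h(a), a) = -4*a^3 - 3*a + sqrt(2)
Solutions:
 h(a) = C1 - a^4 - 3*a^2/2 + sqrt(2)*a


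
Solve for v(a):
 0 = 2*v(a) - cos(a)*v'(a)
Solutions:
 v(a) = C1*(sin(a) + 1)/(sin(a) - 1)


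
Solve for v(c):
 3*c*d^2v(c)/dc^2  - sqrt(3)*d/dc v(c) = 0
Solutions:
 v(c) = C1 + C2*c^(sqrt(3)/3 + 1)


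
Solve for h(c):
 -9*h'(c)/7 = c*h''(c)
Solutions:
 h(c) = C1 + C2/c^(2/7)


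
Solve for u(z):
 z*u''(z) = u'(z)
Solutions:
 u(z) = C1 + C2*z^2


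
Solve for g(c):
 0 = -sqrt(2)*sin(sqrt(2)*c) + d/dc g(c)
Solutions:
 g(c) = C1 - cos(sqrt(2)*c)


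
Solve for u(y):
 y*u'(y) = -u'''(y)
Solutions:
 u(y) = C1 + Integral(C2*airyai(-y) + C3*airybi(-y), y)


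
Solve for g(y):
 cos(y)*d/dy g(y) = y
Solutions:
 g(y) = C1 + Integral(y/cos(y), y)


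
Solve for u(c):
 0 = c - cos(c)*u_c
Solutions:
 u(c) = C1 + Integral(c/cos(c), c)


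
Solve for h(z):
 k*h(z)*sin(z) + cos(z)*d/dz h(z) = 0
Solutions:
 h(z) = C1*exp(k*log(cos(z)))


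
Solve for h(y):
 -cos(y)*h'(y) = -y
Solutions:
 h(y) = C1 + Integral(y/cos(y), y)


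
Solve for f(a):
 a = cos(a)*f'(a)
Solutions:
 f(a) = C1 + Integral(a/cos(a), a)


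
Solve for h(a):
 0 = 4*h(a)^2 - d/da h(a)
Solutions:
 h(a) = -1/(C1 + 4*a)


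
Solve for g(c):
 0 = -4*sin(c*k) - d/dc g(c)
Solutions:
 g(c) = C1 + 4*cos(c*k)/k


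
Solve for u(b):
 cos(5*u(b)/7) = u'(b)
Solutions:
 -b - 7*log(sin(5*u(b)/7) - 1)/10 + 7*log(sin(5*u(b)/7) + 1)/10 = C1


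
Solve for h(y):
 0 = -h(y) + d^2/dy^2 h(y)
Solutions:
 h(y) = C1*exp(-y) + C2*exp(y)


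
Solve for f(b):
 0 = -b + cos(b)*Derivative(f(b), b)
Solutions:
 f(b) = C1 + Integral(b/cos(b), b)


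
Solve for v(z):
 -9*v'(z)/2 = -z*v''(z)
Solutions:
 v(z) = C1 + C2*z^(11/2)


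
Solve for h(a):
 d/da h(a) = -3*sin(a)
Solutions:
 h(a) = C1 + 3*cos(a)


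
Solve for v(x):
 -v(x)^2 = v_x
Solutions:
 v(x) = 1/(C1 + x)


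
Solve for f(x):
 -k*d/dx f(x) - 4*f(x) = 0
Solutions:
 f(x) = C1*exp(-4*x/k)


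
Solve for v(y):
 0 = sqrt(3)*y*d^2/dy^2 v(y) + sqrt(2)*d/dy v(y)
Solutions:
 v(y) = C1 + C2*y^(1 - sqrt(6)/3)


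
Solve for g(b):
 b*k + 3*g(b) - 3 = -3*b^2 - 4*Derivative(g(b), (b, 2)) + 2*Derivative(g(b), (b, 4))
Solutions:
 g(b) = C1*exp(-b*sqrt(1 + sqrt(10)/2)) + C2*exp(b*sqrt(1 + sqrt(10)/2)) + C3*sin(b*sqrt(-1 + sqrt(10)/2)) + C4*cos(b*sqrt(-1 + sqrt(10)/2)) - b^2 - b*k/3 + 11/3


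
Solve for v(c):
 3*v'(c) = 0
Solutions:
 v(c) = C1


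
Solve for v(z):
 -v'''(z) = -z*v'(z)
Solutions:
 v(z) = C1 + Integral(C2*airyai(z) + C3*airybi(z), z)


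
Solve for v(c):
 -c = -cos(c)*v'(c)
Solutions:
 v(c) = C1 + Integral(c/cos(c), c)


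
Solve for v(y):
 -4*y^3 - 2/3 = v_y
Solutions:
 v(y) = C1 - y^4 - 2*y/3


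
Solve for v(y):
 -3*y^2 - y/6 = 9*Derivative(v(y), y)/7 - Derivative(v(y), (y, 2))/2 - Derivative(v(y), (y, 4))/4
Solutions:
 v(y) = C1 + C2*exp(-y*(-7*2^(2/3)*63^(1/3)/(81 + sqrt(6855))^(1/3) + 294^(1/3)*(81 + sqrt(6855))^(1/3))/42)*sin(3^(1/6)*y*(21*2^(2/3)*7^(1/3)/(81 + sqrt(6855))^(1/3) + 3^(2/3)*98^(1/3)*(81 + sqrt(6855))^(1/3))/42) + C3*exp(-y*(-7*2^(2/3)*63^(1/3)/(81 + sqrt(6855))^(1/3) + 294^(1/3)*(81 + sqrt(6855))^(1/3))/42)*cos(3^(1/6)*y*(21*2^(2/3)*7^(1/3)/(81 + sqrt(6855))^(1/3) + 3^(2/3)*98^(1/3)*(81 + sqrt(6855))^(1/3))/42) + C4*exp(y*(-7*2^(2/3)*63^(1/3)/(81 + sqrt(6855))^(1/3) + 294^(1/3)*(81 + sqrt(6855))^(1/3))/21) - 7*y^3/9 - 35*y^2/36 - 245*y/324


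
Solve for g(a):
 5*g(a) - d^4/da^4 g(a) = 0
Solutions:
 g(a) = C1*exp(-5^(1/4)*a) + C2*exp(5^(1/4)*a) + C3*sin(5^(1/4)*a) + C4*cos(5^(1/4)*a)


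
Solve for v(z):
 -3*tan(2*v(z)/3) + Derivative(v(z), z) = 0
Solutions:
 v(z) = -3*asin(C1*exp(2*z))/2 + 3*pi/2
 v(z) = 3*asin(C1*exp(2*z))/2


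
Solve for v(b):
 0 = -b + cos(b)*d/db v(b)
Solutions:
 v(b) = C1 + Integral(b/cos(b), b)


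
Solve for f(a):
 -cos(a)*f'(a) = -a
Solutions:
 f(a) = C1 + Integral(a/cos(a), a)


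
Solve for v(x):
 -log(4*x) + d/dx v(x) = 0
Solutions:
 v(x) = C1 + x*log(x) - x + x*log(4)


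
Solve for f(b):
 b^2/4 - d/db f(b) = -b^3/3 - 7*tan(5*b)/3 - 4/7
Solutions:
 f(b) = C1 + b^4/12 + b^3/12 + 4*b/7 - 7*log(cos(5*b))/15


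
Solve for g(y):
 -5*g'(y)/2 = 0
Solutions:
 g(y) = C1


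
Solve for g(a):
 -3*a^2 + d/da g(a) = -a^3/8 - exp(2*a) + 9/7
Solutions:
 g(a) = C1 - a^4/32 + a^3 + 9*a/7 - exp(2*a)/2


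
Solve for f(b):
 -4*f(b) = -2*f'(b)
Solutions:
 f(b) = C1*exp(2*b)


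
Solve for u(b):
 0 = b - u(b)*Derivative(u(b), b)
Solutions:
 u(b) = -sqrt(C1 + b^2)
 u(b) = sqrt(C1 + b^2)


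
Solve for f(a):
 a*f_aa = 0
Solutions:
 f(a) = C1 + C2*a


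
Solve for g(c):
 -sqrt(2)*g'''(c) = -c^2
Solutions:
 g(c) = C1 + C2*c + C3*c^2 + sqrt(2)*c^5/120


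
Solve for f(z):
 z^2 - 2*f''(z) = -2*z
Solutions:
 f(z) = C1 + C2*z + z^4/24 + z^3/6


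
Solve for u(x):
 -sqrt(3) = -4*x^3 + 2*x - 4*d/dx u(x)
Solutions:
 u(x) = C1 - x^4/4 + x^2/4 + sqrt(3)*x/4


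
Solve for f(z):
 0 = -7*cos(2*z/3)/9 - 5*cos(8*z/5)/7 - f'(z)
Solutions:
 f(z) = C1 - 7*sin(2*z/3)/6 - 25*sin(8*z/5)/56


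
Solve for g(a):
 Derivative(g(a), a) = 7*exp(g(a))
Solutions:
 g(a) = log(-1/(C1 + 7*a))


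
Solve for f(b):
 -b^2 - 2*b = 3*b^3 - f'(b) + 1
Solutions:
 f(b) = C1 + 3*b^4/4 + b^3/3 + b^2 + b


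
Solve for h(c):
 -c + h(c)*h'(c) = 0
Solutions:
 h(c) = -sqrt(C1 + c^2)
 h(c) = sqrt(C1 + c^2)


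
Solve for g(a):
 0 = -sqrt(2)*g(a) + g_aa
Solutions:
 g(a) = C1*exp(-2^(1/4)*a) + C2*exp(2^(1/4)*a)


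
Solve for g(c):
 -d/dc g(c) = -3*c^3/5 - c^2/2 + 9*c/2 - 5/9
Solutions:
 g(c) = C1 + 3*c^4/20 + c^3/6 - 9*c^2/4 + 5*c/9


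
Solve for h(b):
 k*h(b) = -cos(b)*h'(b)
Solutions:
 h(b) = C1*exp(k*(log(sin(b) - 1) - log(sin(b) + 1))/2)


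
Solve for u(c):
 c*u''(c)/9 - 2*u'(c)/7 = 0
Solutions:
 u(c) = C1 + C2*c^(25/7)


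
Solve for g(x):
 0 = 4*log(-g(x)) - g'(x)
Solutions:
 -li(-g(x)) = C1 + 4*x


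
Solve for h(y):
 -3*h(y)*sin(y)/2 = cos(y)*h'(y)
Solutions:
 h(y) = C1*cos(y)^(3/2)


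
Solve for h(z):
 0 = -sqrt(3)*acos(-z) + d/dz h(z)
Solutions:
 h(z) = C1 + sqrt(3)*(z*acos(-z) + sqrt(1 - z^2))


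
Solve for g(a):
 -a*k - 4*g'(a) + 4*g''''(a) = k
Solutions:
 g(a) = C1 + C4*exp(a) - a^2*k/8 - a*k/4 + (C2*sin(sqrt(3)*a/2) + C3*cos(sqrt(3)*a/2))*exp(-a/2)


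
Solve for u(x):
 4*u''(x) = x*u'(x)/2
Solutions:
 u(x) = C1 + C2*erfi(x/4)


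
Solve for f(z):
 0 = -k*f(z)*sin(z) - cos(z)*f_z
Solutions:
 f(z) = C1*exp(k*log(cos(z)))


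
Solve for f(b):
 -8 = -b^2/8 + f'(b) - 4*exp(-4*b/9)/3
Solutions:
 f(b) = C1 + b^3/24 - 8*b - 3*exp(-4*b/9)


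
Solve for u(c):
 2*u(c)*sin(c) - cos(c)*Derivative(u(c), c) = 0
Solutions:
 u(c) = C1/cos(c)^2


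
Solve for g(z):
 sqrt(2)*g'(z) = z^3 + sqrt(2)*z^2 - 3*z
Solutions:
 g(z) = C1 + sqrt(2)*z^4/8 + z^3/3 - 3*sqrt(2)*z^2/4


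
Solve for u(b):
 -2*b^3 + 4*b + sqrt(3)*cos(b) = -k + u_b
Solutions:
 u(b) = C1 - b^4/2 + 2*b^2 + b*k + sqrt(3)*sin(b)


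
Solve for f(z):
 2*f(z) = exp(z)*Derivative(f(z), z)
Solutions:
 f(z) = C1*exp(-2*exp(-z))


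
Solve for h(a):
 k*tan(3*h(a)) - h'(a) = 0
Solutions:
 h(a) = -asin(C1*exp(3*a*k))/3 + pi/3
 h(a) = asin(C1*exp(3*a*k))/3


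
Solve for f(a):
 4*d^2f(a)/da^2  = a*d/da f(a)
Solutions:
 f(a) = C1 + C2*erfi(sqrt(2)*a/4)


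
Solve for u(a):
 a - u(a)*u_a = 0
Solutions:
 u(a) = -sqrt(C1 + a^2)
 u(a) = sqrt(C1 + a^2)


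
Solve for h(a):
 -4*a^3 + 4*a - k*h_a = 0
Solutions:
 h(a) = C1 - a^4/k + 2*a^2/k


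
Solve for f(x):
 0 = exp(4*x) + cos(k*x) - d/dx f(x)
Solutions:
 f(x) = C1 + exp(4*x)/4 + sin(k*x)/k


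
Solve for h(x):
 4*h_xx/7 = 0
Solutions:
 h(x) = C1 + C2*x


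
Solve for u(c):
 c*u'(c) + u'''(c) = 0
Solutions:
 u(c) = C1 + Integral(C2*airyai(-c) + C3*airybi(-c), c)


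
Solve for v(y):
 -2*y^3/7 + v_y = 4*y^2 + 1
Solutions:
 v(y) = C1 + y^4/14 + 4*y^3/3 + y


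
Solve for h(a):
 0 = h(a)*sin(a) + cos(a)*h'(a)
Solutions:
 h(a) = C1*cos(a)


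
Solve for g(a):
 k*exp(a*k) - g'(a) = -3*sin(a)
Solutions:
 g(a) = C1 + exp(a*k) - 3*cos(a)


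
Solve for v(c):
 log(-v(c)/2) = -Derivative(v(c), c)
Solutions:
 Integral(1/(log(-_y) - log(2)), (_y, v(c))) = C1 - c
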